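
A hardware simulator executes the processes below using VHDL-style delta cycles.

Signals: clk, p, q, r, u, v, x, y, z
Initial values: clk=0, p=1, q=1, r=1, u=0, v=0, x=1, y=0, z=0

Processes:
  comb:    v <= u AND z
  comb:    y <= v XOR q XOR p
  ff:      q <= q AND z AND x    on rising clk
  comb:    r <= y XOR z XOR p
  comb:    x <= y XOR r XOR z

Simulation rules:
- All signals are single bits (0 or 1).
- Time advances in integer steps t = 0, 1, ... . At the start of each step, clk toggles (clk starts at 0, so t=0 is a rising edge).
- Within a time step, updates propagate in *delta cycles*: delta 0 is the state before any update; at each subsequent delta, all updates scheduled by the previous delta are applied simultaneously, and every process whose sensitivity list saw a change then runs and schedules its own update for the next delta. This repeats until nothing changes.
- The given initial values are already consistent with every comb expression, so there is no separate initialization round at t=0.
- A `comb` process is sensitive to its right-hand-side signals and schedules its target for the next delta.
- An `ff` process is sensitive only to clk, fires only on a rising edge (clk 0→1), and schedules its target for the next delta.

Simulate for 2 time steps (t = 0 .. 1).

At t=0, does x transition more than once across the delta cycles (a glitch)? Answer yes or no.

t0.Δ0 r=1 p=1 v=0 q=1 x=1 z=0 y=0 clk=0 u=0
t0.Δ1 r=1 p=1 v=0 q=1 x=1 z=0 y=0 clk=1 u=0
t0.Δ2 r=1 p=1 v=0 q=0 x=1 z=0 y=0 clk=1 u=0
t0.Δ3 r=1 p=1 v=0 q=0 x=1 z=0 y=1 clk=1 u=0
t0.Δ4 r=0 p=1 v=0 q=0 x=0 z=0 y=1 clk=1 u=0
t0.Δ5 r=0 p=1 v=0 q=0 x=1 z=0 y=1 clk=1 u=0
t1.Δ0 r=0 p=1 v=0 q=0 x=1 z=0 y=1 clk=1 u=0
t1.Δ1 r=0 p=1 v=0 q=0 x=1 z=0 y=1 clk=0 u=0

yes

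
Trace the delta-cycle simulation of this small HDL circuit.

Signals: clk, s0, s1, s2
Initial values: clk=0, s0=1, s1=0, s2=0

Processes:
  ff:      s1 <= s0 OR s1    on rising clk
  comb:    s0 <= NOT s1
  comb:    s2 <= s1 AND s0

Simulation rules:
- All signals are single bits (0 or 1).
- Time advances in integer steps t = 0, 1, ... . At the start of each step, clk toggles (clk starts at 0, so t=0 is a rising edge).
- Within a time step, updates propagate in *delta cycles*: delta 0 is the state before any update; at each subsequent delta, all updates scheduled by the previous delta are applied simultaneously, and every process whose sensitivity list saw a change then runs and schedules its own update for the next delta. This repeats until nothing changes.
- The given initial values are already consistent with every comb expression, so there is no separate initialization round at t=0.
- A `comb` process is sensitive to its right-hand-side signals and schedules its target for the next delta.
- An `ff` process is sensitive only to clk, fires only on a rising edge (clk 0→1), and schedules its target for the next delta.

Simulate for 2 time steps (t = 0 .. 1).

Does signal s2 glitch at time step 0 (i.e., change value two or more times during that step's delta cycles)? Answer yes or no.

yes

t=0 Δ0: clk=0 s1=0 s0=1 s2=0
  Δ1: clk:0→1
  Δ2: s1:0→1
  Δ3: s0:1→0, s2:0→1
  Δ4: s2:1→0
  (4Δ to stable)
t=1 Δ0: clk=1 s1=1 s0=0 s2=0
  Δ1: clk:1→0
  (1Δ to stable)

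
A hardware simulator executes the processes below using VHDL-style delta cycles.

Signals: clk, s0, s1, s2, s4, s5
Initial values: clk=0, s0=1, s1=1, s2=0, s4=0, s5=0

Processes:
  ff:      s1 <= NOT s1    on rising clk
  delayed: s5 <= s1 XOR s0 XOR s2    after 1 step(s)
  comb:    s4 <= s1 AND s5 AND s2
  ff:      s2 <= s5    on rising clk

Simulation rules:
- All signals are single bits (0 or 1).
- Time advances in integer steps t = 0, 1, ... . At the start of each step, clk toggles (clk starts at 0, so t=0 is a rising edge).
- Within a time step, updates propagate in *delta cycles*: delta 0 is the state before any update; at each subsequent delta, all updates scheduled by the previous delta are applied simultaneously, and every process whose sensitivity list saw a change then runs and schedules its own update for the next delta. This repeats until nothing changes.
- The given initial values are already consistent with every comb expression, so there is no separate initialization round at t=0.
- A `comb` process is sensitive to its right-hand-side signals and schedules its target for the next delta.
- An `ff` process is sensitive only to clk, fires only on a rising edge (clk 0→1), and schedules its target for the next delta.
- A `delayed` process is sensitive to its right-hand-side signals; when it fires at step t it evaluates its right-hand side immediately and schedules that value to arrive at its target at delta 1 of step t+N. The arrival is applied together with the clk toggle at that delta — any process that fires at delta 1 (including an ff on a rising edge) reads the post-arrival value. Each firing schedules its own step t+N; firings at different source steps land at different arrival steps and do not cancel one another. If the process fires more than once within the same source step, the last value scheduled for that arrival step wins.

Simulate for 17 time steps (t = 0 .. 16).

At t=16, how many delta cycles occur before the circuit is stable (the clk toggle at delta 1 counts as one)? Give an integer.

[bits: s0,s5,s4,s1,s2,clk]
t=0: Δ0=100100 Δ1=100101 Δ2=100001 | 2Δ
t=1: Δ0=100001 Δ1=110000 | 1Δ
t=2: Δ0=110000 Δ1=110001 Δ2=110111 Δ3=111111 | 3Δ
t=3: Δ0=111111 Δ1=111110 | 1Δ
t=4: Δ0=111110 Δ1=111111 Δ2=111011 Δ3=110011 | 3Δ
t=5: Δ0=110011 Δ1=100010 | 1Δ
t=6: Δ0=100010 Δ1=100011 Δ2=100101 | 2Δ
t=7: Δ0=100101 Δ1=100100 | 1Δ
t=8: Δ0=100100 Δ1=100101 Δ2=100001 | 2Δ
t=9: Δ0=100001 Δ1=110000 | 1Δ
t=10: Δ0=110000 Δ1=110001 Δ2=110111 Δ3=111111 | 3Δ
t=11: Δ0=111111 Δ1=111110 | 1Δ
t=12: Δ0=111110 Δ1=111111 Δ2=111011 Δ3=110011 | 3Δ
t=13: Δ0=110011 Δ1=100010 | 1Δ
t=14: Δ0=100010 Δ1=100011 Δ2=100101 | 2Δ
t=15: Δ0=100101 Δ1=100100 | 1Δ
t=16: Δ0=100100 Δ1=100101 Δ2=100001 | 2Δ

2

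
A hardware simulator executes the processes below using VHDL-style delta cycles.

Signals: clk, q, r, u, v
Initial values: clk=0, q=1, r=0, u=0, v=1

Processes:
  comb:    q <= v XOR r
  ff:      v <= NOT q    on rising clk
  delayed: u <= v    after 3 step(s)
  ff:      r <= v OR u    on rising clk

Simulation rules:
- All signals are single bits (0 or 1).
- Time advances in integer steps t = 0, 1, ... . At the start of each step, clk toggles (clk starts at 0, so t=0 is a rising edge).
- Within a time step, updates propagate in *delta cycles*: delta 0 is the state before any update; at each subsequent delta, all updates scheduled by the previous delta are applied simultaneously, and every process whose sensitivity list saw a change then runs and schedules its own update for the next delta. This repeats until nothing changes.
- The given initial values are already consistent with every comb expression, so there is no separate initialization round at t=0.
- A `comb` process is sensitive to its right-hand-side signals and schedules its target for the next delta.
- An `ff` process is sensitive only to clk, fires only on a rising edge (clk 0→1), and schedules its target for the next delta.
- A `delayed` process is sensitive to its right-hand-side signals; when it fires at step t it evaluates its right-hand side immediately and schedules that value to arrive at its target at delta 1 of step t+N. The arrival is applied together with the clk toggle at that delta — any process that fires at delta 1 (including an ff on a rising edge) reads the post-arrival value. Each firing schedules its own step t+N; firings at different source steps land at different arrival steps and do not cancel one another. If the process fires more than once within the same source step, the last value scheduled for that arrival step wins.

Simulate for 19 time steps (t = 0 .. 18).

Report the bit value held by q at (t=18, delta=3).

0

[bits: v,clk,r,q,u]
t=0: Δ0=10010 Δ1=11010 Δ2=01110 | 2Δ
t=1: Δ0=01110 Δ1=00110 | 1Δ
t=2: Δ0=00110 Δ1=01110 Δ2=01010 Δ3=01000 | 3Δ
t=3: Δ0=01000 Δ1=00000 | 1Δ
t=4: Δ0=00000 Δ1=01000 Δ2=11000 Δ3=11010 | 3Δ
t=5: Δ0=11010 Δ1=10010 | 1Δ
t=6: Δ0=10010 Δ1=11010 Δ2=01110 | 2Δ
t=7: Δ0=01110 Δ1=00111 | 1Δ
t=8: Δ0=00111 Δ1=01111 | 1Δ
t=9: Δ0=01111 Δ1=00110 | 1Δ
t=10: Δ0=00110 Δ1=01110 Δ2=01010 Δ3=01000 | 3Δ
t=11: Δ0=01000 Δ1=00000 | 1Δ
t=12: Δ0=00000 Δ1=01000 Δ2=11000 Δ3=11010 | 3Δ
t=13: Δ0=11010 Δ1=10010 | 1Δ
t=14: Δ0=10010 Δ1=11010 Δ2=01110 | 2Δ
t=15: Δ0=01110 Δ1=00111 | 1Δ
t=16: Δ0=00111 Δ1=01111 | 1Δ
t=17: Δ0=01111 Δ1=00110 | 1Δ
t=18: Δ0=00110 Δ1=01110 Δ2=01010 Δ3=01000 | 3Δ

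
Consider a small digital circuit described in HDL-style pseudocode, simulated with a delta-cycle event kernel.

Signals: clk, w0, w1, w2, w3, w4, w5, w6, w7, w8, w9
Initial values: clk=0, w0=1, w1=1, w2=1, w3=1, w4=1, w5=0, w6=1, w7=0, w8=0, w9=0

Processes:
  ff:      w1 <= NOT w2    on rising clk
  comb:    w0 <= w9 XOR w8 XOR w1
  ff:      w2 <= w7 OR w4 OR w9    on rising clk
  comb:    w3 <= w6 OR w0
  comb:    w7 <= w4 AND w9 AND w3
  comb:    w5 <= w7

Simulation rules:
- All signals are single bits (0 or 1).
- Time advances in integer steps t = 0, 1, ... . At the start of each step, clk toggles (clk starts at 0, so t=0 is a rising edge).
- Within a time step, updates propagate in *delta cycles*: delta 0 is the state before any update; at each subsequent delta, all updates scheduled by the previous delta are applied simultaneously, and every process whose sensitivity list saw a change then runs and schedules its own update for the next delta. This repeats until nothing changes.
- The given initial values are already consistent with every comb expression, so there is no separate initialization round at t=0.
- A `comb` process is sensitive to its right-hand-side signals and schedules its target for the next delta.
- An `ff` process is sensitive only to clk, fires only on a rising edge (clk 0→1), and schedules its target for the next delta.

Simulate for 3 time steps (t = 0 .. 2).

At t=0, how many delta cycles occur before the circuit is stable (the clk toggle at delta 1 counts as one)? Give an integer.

3

t0.Δ0 w0=1 w2=1 clk=0 w8=0 w7=0 w9=0 w6=1 w1=1 w5=0 w3=1 w4=1
t0.Δ1 w0=1 w2=1 clk=1 w8=0 w7=0 w9=0 w6=1 w1=1 w5=0 w3=1 w4=1
t0.Δ2 w0=1 w2=1 clk=1 w8=0 w7=0 w9=0 w6=1 w1=0 w5=0 w3=1 w4=1
t0.Δ3 w0=0 w2=1 clk=1 w8=0 w7=0 w9=0 w6=1 w1=0 w5=0 w3=1 w4=1
t1.Δ0 w0=0 w2=1 clk=1 w8=0 w7=0 w9=0 w6=1 w1=0 w5=0 w3=1 w4=1
t1.Δ1 w0=0 w2=1 clk=0 w8=0 w7=0 w9=0 w6=1 w1=0 w5=0 w3=1 w4=1
t2.Δ0 w0=0 w2=1 clk=0 w8=0 w7=0 w9=0 w6=1 w1=0 w5=0 w3=1 w4=1
t2.Δ1 w0=0 w2=1 clk=1 w8=0 w7=0 w9=0 w6=1 w1=0 w5=0 w3=1 w4=1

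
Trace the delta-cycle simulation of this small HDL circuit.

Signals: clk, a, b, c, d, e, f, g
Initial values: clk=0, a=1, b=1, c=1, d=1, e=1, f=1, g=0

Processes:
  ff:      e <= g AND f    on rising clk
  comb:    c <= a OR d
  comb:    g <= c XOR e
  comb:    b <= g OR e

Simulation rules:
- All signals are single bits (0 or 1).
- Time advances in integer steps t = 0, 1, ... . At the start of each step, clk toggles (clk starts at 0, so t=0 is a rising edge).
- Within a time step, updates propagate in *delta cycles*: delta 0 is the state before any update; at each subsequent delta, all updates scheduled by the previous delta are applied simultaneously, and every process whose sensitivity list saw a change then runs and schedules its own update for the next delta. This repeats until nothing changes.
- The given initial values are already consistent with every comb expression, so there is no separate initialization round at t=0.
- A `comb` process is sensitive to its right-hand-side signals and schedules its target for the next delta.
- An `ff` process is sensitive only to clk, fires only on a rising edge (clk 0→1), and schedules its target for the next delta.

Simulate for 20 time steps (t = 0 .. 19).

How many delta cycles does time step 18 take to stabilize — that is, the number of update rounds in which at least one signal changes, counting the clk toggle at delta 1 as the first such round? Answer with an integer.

[bits: g,a,b,e,d,clk,c,f]
t=0: Δ0=01111011 Δ1=01111111 Δ2=01101111 Δ3=11001111 Δ4=11101111 | 4Δ
t=1: Δ0=11101111 Δ1=11101011 | 1Δ
t=2: Δ0=11101011 Δ1=11101111 Δ2=11111111 Δ3=01111111 | 3Δ
t=3: Δ0=01111111 Δ1=01111011 | 1Δ
t=4: Δ0=01111011 Δ1=01111111 Δ2=01101111 Δ3=11001111 Δ4=11101111 | 4Δ
t=5: Δ0=11101111 Δ1=11101011 | 1Δ
t=6: Δ0=11101011 Δ1=11101111 Δ2=11111111 Δ3=01111111 | 3Δ
t=7: Δ0=01111111 Δ1=01111011 | 1Δ
t=8: Δ0=01111011 Δ1=01111111 Δ2=01101111 Δ3=11001111 Δ4=11101111 | 4Δ
t=9: Δ0=11101111 Δ1=11101011 | 1Δ
t=10: Δ0=11101011 Δ1=11101111 Δ2=11111111 Δ3=01111111 | 3Δ
t=11: Δ0=01111111 Δ1=01111011 | 1Δ
t=12: Δ0=01111011 Δ1=01111111 Δ2=01101111 Δ3=11001111 Δ4=11101111 | 4Δ
t=13: Δ0=11101111 Δ1=11101011 | 1Δ
t=14: Δ0=11101011 Δ1=11101111 Δ2=11111111 Δ3=01111111 | 3Δ
t=15: Δ0=01111111 Δ1=01111011 | 1Δ
t=16: Δ0=01111011 Δ1=01111111 Δ2=01101111 Δ3=11001111 Δ4=11101111 | 4Δ
t=17: Δ0=11101111 Δ1=11101011 | 1Δ
t=18: Δ0=11101011 Δ1=11101111 Δ2=11111111 Δ3=01111111 | 3Δ
t=19: Δ0=01111111 Δ1=01111011 | 1Δ

3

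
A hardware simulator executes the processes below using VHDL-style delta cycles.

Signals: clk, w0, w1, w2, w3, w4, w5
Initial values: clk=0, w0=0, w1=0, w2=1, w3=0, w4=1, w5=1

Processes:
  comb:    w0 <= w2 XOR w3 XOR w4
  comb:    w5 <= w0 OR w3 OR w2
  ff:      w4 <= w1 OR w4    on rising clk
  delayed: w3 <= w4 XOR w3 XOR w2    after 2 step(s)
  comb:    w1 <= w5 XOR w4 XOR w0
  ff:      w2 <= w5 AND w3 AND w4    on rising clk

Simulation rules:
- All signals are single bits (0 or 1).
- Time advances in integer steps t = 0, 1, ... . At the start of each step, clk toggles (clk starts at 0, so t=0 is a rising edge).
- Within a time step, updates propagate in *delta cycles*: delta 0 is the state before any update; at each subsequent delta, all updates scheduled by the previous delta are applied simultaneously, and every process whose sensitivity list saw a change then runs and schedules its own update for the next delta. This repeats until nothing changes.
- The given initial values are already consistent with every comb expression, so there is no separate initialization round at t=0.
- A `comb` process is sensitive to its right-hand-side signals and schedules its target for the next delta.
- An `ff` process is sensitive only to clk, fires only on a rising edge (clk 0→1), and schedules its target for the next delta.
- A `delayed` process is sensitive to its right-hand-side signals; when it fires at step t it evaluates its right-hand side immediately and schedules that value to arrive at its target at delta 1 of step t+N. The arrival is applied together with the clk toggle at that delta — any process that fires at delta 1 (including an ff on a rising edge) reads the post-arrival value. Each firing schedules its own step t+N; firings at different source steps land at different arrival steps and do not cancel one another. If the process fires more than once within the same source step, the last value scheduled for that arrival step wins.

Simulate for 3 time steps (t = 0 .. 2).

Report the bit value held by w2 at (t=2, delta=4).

1

[bits: w5,w4,w0,w2,w1,w3,clk]
t=0: Δ0=1101000 Δ1=1101001 Δ2=1100001 Δ3=0110001 Δ4=1110001 Δ5=1110101 | 5Δ
t=1: Δ0=1110101 Δ1=1110100 | 1Δ
t=2: Δ0=1110100 Δ1=1110111 Δ2=1101111 Δ3=1111011 Δ4=1111111 | 4Δ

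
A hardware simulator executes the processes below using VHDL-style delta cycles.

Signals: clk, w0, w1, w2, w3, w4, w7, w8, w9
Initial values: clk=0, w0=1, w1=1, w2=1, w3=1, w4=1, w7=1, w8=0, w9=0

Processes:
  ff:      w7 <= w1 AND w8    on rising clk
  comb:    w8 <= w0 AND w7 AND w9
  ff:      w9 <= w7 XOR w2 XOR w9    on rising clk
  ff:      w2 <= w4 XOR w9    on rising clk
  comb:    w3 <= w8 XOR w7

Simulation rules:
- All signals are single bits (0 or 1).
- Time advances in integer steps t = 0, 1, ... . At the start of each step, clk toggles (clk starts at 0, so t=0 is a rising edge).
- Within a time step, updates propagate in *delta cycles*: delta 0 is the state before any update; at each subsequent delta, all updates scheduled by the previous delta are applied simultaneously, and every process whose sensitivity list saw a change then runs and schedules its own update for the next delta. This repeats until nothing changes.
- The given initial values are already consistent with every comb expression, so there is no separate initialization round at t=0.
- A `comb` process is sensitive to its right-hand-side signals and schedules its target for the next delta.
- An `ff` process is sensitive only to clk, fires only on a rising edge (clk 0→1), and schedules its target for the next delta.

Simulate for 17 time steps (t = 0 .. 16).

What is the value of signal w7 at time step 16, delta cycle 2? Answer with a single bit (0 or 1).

0

t0.Δ0 w4=1 w2=1 w8=0 w3=1 w7=1 clk=0 w9=0 w1=1 w0=1
t0.Δ1 w4=1 w2=1 w8=0 w3=1 w7=1 clk=1 w9=0 w1=1 w0=1
t0.Δ2 w4=1 w2=1 w8=0 w3=1 w7=0 clk=1 w9=0 w1=1 w0=1
t0.Δ3 w4=1 w2=1 w8=0 w3=0 w7=0 clk=1 w9=0 w1=1 w0=1
t1.Δ0 w4=1 w2=1 w8=0 w3=0 w7=0 clk=1 w9=0 w1=1 w0=1
t1.Δ1 w4=1 w2=1 w8=0 w3=0 w7=0 clk=0 w9=0 w1=1 w0=1
t2.Δ0 w4=1 w2=1 w8=0 w3=0 w7=0 clk=0 w9=0 w1=1 w0=1
t2.Δ1 w4=1 w2=1 w8=0 w3=0 w7=0 clk=1 w9=0 w1=1 w0=1
t2.Δ2 w4=1 w2=1 w8=0 w3=0 w7=0 clk=1 w9=1 w1=1 w0=1
t3.Δ0 w4=1 w2=1 w8=0 w3=0 w7=0 clk=1 w9=1 w1=1 w0=1
t3.Δ1 w4=1 w2=1 w8=0 w3=0 w7=0 clk=0 w9=1 w1=1 w0=1
t4.Δ0 w4=1 w2=1 w8=0 w3=0 w7=0 clk=0 w9=1 w1=1 w0=1
t4.Δ1 w4=1 w2=1 w8=0 w3=0 w7=0 clk=1 w9=1 w1=1 w0=1
t4.Δ2 w4=1 w2=0 w8=0 w3=0 w7=0 clk=1 w9=0 w1=1 w0=1
t5.Δ0 w4=1 w2=0 w8=0 w3=0 w7=0 clk=1 w9=0 w1=1 w0=1
t5.Δ1 w4=1 w2=0 w8=0 w3=0 w7=0 clk=0 w9=0 w1=1 w0=1
t6.Δ0 w4=1 w2=0 w8=0 w3=0 w7=0 clk=0 w9=0 w1=1 w0=1
t6.Δ1 w4=1 w2=0 w8=0 w3=0 w7=0 clk=1 w9=0 w1=1 w0=1
t6.Δ2 w4=1 w2=1 w8=0 w3=0 w7=0 clk=1 w9=0 w1=1 w0=1
t7.Δ0 w4=1 w2=1 w8=0 w3=0 w7=0 clk=1 w9=0 w1=1 w0=1
t7.Δ1 w4=1 w2=1 w8=0 w3=0 w7=0 clk=0 w9=0 w1=1 w0=1
t8.Δ0 w4=1 w2=1 w8=0 w3=0 w7=0 clk=0 w9=0 w1=1 w0=1
t8.Δ1 w4=1 w2=1 w8=0 w3=0 w7=0 clk=1 w9=0 w1=1 w0=1
t8.Δ2 w4=1 w2=1 w8=0 w3=0 w7=0 clk=1 w9=1 w1=1 w0=1
t9.Δ0 w4=1 w2=1 w8=0 w3=0 w7=0 clk=1 w9=1 w1=1 w0=1
t9.Δ1 w4=1 w2=1 w8=0 w3=0 w7=0 clk=0 w9=1 w1=1 w0=1
t10.Δ0 w4=1 w2=1 w8=0 w3=0 w7=0 clk=0 w9=1 w1=1 w0=1
t10.Δ1 w4=1 w2=1 w8=0 w3=0 w7=0 clk=1 w9=1 w1=1 w0=1
t10.Δ2 w4=1 w2=0 w8=0 w3=0 w7=0 clk=1 w9=0 w1=1 w0=1
t11.Δ0 w4=1 w2=0 w8=0 w3=0 w7=0 clk=1 w9=0 w1=1 w0=1
t11.Δ1 w4=1 w2=0 w8=0 w3=0 w7=0 clk=0 w9=0 w1=1 w0=1
t12.Δ0 w4=1 w2=0 w8=0 w3=0 w7=0 clk=0 w9=0 w1=1 w0=1
t12.Δ1 w4=1 w2=0 w8=0 w3=0 w7=0 clk=1 w9=0 w1=1 w0=1
t12.Δ2 w4=1 w2=1 w8=0 w3=0 w7=0 clk=1 w9=0 w1=1 w0=1
t13.Δ0 w4=1 w2=1 w8=0 w3=0 w7=0 clk=1 w9=0 w1=1 w0=1
t13.Δ1 w4=1 w2=1 w8=0 w3=0 w7=0 clk=0 w9=0 w1=1 w0=1
t14.Δ0 w4=1 w2=1 w8=0 w3=0 w7=0 clk=0 w9=0 w1=1 w0=1
t14.Δ1 w4=1 w2=1 w8=0 w3=0 w7=0 clk=1 w9=0 w1=1 w0=1
t14.Δ2 w4=1 w2=1 w8=0 w3=0 w7=0 clk=1 w9=1 w1=1 w0=1
t15.Δ0 w4=1 w2=1 w8=0 w3=0 w7=0 clk=1 w9=1 w1=1 w0=1
t15.Δ1 w4=1 w2=1 w8=0 w3=0 w7=0 clk=0 w9=1 w1=1 w0=1
t16.Δ0 w4=1 w2=1 w8=0 w3=0 w7=0 clk=0 w9=1 w1=1 w0=1
t16.Δ1 w4=1 w2=1 w8=0 w3=0 w7=0 clk=1 w9=1 w1=1 w0=1
t16.Δ2 w4=1 w2=0 w8=0 w3=0 w7=0 clk=1 w9=0 w1=1 w0=1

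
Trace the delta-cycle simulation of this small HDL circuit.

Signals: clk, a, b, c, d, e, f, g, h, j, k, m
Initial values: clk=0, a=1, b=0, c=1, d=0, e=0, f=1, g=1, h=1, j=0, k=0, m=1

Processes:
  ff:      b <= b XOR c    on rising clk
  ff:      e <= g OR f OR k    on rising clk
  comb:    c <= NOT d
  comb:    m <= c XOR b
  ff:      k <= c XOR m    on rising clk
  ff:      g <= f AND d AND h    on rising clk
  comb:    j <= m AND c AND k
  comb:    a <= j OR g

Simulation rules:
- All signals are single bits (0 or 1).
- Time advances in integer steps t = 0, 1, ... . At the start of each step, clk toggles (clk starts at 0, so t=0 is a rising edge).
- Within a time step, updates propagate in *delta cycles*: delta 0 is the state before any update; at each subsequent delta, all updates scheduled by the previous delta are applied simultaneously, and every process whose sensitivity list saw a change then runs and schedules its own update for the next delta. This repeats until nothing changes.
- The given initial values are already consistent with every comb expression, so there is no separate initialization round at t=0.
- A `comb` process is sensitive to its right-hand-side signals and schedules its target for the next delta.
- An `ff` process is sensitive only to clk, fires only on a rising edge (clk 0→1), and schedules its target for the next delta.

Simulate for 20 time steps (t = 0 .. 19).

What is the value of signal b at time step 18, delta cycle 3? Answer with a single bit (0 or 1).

0

t=0 Δ0: j=0 h=1 m=1 clk=0 b=0 c=1 k=0 f=1 a=1 g=1 e=0 d=0
  Δ1: clk:0→1
  Δ2: b:0→1, g:1→0, e:0→1
  Δ3: m:1→0, a:1→0
  (3Δ to stable)
t=1 Δ0: j=0 h=1 m=0 clk=1 b=1 c=1 k=0 f=1 a=0 g=0 e=1 d=0
  Δ1: clk:1→0
  (1Δ to stable)
t=2 Δ0: j=0 h=1 m=0 clk=0 b=1 c=1 k=0 f=1 a=0 g=0 e=1 d=0
  Δ1: clk:0→1
  Δ2: b:1→0, k:0→1
  Δ3: m:0→1
  Δ4: j:0→1
  Δ5: a:0→1
  (5Δ to stable)
t=3 Δ0: j=1 h=1 m=1 clk=1 b=0 c=1 k=1 f=1 a=1 g=0 e=1 d=0
  Δ1: clk:1→0
  (1Δ to stable)
t=4 Δ0: j=1 h=1 m=1 clk=0 b=0 c=1 k=1 f=1 a=1 g=0 e=1 d=0
  Δ1: clk:0→1
  Δ2: b:0→1, k:1→0
  Δ3: j:1→0, m:1→0
  Δ4: a:1→0
  (4Δ to stable)
t=5 Δ0: j=0 h=1 m=0 clk=1 b=1 c=1 k=0 f=1 a=0 g=0 e=1 d=0
  Δ1: clk:1→0
  (1Δ to stable)
t=6 Δ0: j=0 h=1 m=0 clk=0 b=1 c=1 k=0 f=1 a=0 g=0 e=1 d=0
  Δ1: clk:0→1
  Δ2: b:1→0, k:0→1
  Δ3: m:0→1
  Δ4: j:0→1
  Δ5: a:0→1
  (5Δ to stable)
t=7 Δ0: j=1 h=1 m=1 clk=1 b=0 c=1 k=1 f=1 a=1 g=0 e=1 d=0
  Δ1: clk:1→0
  (1Δ to stable)
t=8 Δ0: j=1 h=1 m=1 clk=0 b=0 c=1 k=1 f=1 a=1 g=0 e=1 d=0
  Δ1: clk:0→1
  Δ2: b:0→1, k:1→0
  Δ3: j:1→0, m:1→0
  Δ4: a:1→0
  (4Δ to stable)
t=9 Δ0: j=0 h=1 m=0 clk=1 b=1 c=1 k=0 f=1 a=0 g=0 e=1 d=0
  Δ1: clk:1→0
  (1Δ to stable)
t=10 Δ0: j=0 h=1 m=0 clk=0 b=1 c=1 k=0 f=1 a=0 g=0 e=1 d=0
  Δ1: clk:0→1
  Δ2: b:1→0, k:0→1
  Δ3: m:0→1
  Δ4: j:0→1
  Δ5: a:0→1
  (5Δ to stable)
t=11 Δ0: j=1 h=1 m=1 clk=1 b=0 c=1 k=1 f=1 a=1 g=0 e=1 d=0
  Δ1: clk:1→0
  (1Δ to stable)
t=12 Δ0: j=1 h=1 m=1 clk=0 b=0 c=1 k=1 f=1 a=1 g=0 e=1 d=0
  Δ1: clk:0→1
  Δ2: b:0→1, k:1→0
  Δ3: j:1→0, m:1→0
  Δ4: a:1→0
  (4Δ to stable)
t=13 Δ0: j=0 h=1 m=0 clk=1 b=1 c=1 k=0 f=1 a=0 g=0 e=1 d=0
  Δ1: clk:1→0
  (1Δ to stable)
t=14 Δ0: j=0 h=1 m=0 clk=0 b=1 c=1 k=0 f=1 a=0 g=0 e=1 d=0
  Δ1: clk:0→1
  Δ2: b:1→0, k:0→1
  Δ3: m:0→1
  Δ4: j:0→1
  Δ5: a:0→1
  (5Δ to stable)
t=15 Δ0: j=1 h=1 m=1 clk=1 b=0 c=1 k=1 f=1 a=1 g=0 e=1 d=0
  Δ1: clk:1→0
  (1Δ to stable)
t=16 Δ0: j=1 h=1 m=1 clk=0 b=0 c=1 k=1 f=1 a=1 g=0 e=1 d=0
  Δ1: clk:0→1
  Δ2: b:0→1, k:1→0
  Δ3: j:1→0, m:1→0
  Δ4: a:1→0
  (4Δ to stable)
t=17 Δ0: j=0 h=1 m=0 clk=1 b=1 c=1 k=0 f=1 a=0 g=0 e=1 d=0
  Δ1: clk:1→0
  (1Δ to stable)
t=18 Δ0: j=0 h=1 m=0 clk=0 b=1 c=1 k=0 f=1 a=0 g=0 e=1 d=0
  Δ1: clk:0→1
  Δ2: b:1→0, k:0→1
  Δ3: m:0→1
  Δ4: j:0→1
  Δ5: a:0→1
  (5Δ to stable)
t=19 Δ0: j=1 h=1 m=1 clk=1 b=0 c=1 k=1 f=1 a=1 g=0 e=1 d=0
  Δ1: clk:1→0
  (1Δ to stable)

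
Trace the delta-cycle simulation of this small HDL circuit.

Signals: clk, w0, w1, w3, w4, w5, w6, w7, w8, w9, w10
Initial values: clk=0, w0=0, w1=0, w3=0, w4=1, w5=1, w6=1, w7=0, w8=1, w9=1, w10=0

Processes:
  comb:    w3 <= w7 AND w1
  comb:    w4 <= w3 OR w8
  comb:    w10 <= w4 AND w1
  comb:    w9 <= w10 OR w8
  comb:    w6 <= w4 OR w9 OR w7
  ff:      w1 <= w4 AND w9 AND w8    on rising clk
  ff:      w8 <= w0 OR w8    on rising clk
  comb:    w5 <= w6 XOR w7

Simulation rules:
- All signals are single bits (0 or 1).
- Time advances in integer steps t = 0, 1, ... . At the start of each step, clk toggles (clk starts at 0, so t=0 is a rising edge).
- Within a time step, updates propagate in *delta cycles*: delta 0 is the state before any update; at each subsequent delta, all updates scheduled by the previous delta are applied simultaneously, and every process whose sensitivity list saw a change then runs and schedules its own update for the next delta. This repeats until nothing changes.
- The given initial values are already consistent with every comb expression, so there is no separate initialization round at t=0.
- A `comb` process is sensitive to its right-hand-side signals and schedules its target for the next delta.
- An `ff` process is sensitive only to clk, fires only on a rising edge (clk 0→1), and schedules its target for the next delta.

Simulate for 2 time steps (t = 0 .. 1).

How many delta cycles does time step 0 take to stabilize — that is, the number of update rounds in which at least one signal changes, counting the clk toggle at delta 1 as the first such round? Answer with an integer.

t0.Δ0 w5=1 w6=1 w7=0 w9=1 w3=0 w0=0 w8=1 w10=0 w4=1 clk=0 w1=0
t0.Δ1 w5=1 w6=1 w7=0 w9=1 w3=0 w0=0 w8=1 w10=0 w4=1 clk=1 w1=0
t0.Δ2 w5=1 w6=1 w7=0 w9=1 w3=0 w0=0 w8=1 w10=0 w4=1 clk=1 w1=1
t0.Δ3 w5=1 w6=1 w7=0 w9=1 w3=0 w0=0 w8=1 w10=1 w4=1 clk=1 w1=1
t1.Δ0 w5=1 w6=1 w7=0 w9=1 w3=0 w0=0 w8=1 w10=1 w4=1 clk=1 w1=1
t1.Δ1 w5=1 w6=1 w7=0 w9=1 w3=0 w0=0 w8=1 w10=1 w4=1 clk=0 w1=1

3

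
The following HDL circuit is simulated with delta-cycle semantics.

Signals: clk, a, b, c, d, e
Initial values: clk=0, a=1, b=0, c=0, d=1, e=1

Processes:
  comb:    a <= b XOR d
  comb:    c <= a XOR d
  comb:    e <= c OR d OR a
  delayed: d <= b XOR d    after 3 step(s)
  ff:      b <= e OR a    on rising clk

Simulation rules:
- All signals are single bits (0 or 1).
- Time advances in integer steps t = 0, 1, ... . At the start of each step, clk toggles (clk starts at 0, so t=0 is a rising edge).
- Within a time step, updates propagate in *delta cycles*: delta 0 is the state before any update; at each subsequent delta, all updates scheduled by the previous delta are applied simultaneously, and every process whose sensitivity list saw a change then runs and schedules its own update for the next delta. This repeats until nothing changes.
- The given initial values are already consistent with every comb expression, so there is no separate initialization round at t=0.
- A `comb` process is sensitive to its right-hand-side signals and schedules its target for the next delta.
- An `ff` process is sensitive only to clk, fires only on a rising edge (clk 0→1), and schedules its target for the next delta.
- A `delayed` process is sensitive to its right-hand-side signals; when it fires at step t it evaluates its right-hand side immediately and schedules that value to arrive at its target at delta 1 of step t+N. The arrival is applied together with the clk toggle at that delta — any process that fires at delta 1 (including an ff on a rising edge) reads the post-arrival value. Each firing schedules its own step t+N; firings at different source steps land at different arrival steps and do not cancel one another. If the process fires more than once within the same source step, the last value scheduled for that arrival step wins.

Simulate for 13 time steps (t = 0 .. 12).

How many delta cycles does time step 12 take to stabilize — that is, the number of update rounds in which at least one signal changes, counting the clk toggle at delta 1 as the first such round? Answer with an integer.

3

t=0 Δ0: clk=0 c=0 e=1 d=1 a=1 b=0
  Δ1: clk:0→1
  Δ2: b:0→1
  Δ3: a:1→0
  Δ4: c:0→1
  (4Δ to stable)
t=1 Δ0: clk=1 c=1 e=1 d=1 a=0 b=1
  Δ1: clk:1→0
  (1Δ to stable)
t=2 Δ0: clk=0 c=1 e=1 d=1 a=0 b=1
  Δ1: clk:0→1
  (1Δ to stable)
t=3 Δ0: clk=1 c=1 e=1 d=1 a=0 b=1
  Δ1: clk:1→0, d:1→0
  Δ2: c:1→0, a:0→1
  Δ3: c:0→1
  (3Δ to stable)
t=4 Δ0: clk=0 c=1 e=1 d=0 a=1 b=1
  Δ1: clk:0→1
  (1Δ to stable)
t=5 Δ0: clk=1 c=1 e=1 d=0 a=1 b=1
  Δ1: clk:1→0
  (1Δ to stable)
t=6 Δ0: clk=0 c=1 e=1 d=0 a=1 b=1
  Δ1: clk:0→1, d:0→1
  Δ2: c:1→0, a:1→0
  Δ3: c:0→1
  (3Δ to stable)
t=7 Δ0: clk=1 c=1 e=1 d=1 a=0 b=1
  Δ1: clk:1→0
  (1Δ to stable)
t=8 Δ0: clk=0 c=1 e=1 d=1 a=0 b=1
  Δ1: clk:0→1
  (1Δ to stable)
t=9 Δ0: clk=1 c=1 e=1 d=1 a=0 b=1
  Δ1: clk:1→0, d:1→0
  Δ2: c:1→0, a:0→1
  Δ3: c:0→1
  (3Δ to stable)
t=10 Δ0: clk=0 c=1 e=1 d=0 a=1 b=1
  Δ1: clk:0→1
  (1Δ to stable)
t=11 Δ0: clk=1 c=1 e=1 d=0 a=1 b=1
  Δ1: clk:1→0
  (1Δ to stable)
t=12 Δ0: clk=0 c=1 e=1 d=0 a=1 b=1
  Δ1: clk:0→1, d:0→1
  Δ2: c:1→0, a:1→0
  Δ3: c:0→1
  (3Δ to stable)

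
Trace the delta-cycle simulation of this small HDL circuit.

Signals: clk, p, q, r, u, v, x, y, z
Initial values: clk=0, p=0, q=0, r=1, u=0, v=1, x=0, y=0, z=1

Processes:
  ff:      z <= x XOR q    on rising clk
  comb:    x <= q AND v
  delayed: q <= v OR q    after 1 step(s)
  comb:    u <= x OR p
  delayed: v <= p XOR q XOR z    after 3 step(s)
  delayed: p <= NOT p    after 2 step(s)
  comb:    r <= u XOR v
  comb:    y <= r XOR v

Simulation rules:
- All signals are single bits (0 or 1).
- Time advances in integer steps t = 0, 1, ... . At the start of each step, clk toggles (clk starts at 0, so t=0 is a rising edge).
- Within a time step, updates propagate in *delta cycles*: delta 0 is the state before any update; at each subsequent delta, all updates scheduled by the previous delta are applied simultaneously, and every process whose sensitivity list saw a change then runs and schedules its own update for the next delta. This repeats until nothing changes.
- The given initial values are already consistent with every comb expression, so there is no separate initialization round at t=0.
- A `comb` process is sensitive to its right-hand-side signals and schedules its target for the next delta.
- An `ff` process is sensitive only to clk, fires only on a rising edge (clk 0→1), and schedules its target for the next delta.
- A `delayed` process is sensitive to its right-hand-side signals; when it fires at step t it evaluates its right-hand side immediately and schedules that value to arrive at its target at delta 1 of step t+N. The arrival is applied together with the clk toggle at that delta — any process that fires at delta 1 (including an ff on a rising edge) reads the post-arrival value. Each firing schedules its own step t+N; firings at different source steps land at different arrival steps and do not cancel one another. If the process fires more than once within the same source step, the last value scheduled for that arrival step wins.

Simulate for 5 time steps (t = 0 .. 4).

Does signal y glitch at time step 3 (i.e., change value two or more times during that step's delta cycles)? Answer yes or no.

[bits: x,p,clk,u,q,r,z,v,y]
t=0: Δ0=000001110 Δ1=001001110 Δ2=001001010 | 2Δ
t=1: Δ0=001001010 Δ1=000001010 | 1Δ
t=2: Δ0=000001010 Δ1=001001010 | 1Δ
t=3: Δ0=001001010 Δ1=000001000 Δ2=000000001 Δ3=000000000 | 3Δ
t=4: Δ0=000000000 Δ1=001000000 | 1Δ

yes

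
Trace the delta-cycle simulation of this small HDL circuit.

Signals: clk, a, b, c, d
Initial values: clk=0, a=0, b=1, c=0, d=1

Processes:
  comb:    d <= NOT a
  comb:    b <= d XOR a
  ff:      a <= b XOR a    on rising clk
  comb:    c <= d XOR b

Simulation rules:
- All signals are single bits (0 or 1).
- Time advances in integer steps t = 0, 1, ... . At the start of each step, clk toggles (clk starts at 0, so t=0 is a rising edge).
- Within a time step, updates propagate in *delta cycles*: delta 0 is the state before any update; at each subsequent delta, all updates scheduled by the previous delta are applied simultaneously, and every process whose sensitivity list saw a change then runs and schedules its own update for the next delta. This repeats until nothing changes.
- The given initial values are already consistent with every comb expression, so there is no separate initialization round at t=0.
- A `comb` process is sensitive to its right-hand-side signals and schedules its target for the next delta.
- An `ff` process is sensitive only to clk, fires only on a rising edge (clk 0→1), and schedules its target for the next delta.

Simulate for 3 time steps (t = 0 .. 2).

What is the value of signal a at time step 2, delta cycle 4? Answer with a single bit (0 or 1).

[bits: a,b,clk,d,c]
t=0: Δ0=01010 Δ1=01110 Δ2=11110 Δ3=10100 Δ4=11100 Δ5=11101 | 5Δ
t=1: Δ0=11101 Δ1=11001 | 1Δ
t=2: Δ0=11001 Δ1=11101 Δ2=01101 Δ3=00111 Δ4=01111 Δ5=01110 | 5Δ

0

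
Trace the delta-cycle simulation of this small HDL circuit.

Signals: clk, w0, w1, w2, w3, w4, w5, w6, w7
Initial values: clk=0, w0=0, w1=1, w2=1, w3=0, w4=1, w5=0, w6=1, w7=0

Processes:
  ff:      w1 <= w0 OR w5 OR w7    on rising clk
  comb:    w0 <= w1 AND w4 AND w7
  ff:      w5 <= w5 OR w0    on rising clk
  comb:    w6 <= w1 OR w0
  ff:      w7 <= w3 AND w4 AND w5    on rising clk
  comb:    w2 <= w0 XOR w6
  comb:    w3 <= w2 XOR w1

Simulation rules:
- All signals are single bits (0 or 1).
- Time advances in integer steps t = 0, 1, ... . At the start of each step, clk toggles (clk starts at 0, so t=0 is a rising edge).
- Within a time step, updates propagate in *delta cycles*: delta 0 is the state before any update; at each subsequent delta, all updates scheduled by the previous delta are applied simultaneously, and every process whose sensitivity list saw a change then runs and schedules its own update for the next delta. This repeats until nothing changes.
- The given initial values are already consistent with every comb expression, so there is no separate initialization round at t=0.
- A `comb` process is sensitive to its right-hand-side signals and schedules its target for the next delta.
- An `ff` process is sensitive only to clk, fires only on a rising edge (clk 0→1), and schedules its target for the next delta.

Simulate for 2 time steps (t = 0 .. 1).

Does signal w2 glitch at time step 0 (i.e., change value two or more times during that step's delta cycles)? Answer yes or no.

t0.Δ0 w6=1 w2=1 w5=0 w1=1 w3=0 w0=0 w4=1 clk=0 w7=0
t0.Δ1 w6=1 w2=1 w5=0 w1=1 w3=0 w0=0 w4=1 clk=1 w7=0
t0.Δ2 w6=1 w2=1 w5=0 w1=0 w3=0 w0=0 w4=1 clk=1 w7=0
t0.Δ3 w6=0 w2=1 w5=0 w1=0 w3=1 w0=0 w4=1 clk=1 w7=0
t0.Δ4 w6=0 w2=0 w5=0 w1=0 w3=1 w0=0 w4=1 clk=1 w7=0
t0.Δ5 w6=0 w2=0 w5=0 w1=0 w3=0 w0=0 w4=1 clk=1 w7=0
t1.Δ0 w6=0 w2=0 w5=0 w1=0 w3=0 w0=0 w4=1 clk=1 w7=0
t1.Δ1 w6=0 w2=0 w5=0 w1=0 w3=0 w0=0 w4=1 clk=0 w7=0

no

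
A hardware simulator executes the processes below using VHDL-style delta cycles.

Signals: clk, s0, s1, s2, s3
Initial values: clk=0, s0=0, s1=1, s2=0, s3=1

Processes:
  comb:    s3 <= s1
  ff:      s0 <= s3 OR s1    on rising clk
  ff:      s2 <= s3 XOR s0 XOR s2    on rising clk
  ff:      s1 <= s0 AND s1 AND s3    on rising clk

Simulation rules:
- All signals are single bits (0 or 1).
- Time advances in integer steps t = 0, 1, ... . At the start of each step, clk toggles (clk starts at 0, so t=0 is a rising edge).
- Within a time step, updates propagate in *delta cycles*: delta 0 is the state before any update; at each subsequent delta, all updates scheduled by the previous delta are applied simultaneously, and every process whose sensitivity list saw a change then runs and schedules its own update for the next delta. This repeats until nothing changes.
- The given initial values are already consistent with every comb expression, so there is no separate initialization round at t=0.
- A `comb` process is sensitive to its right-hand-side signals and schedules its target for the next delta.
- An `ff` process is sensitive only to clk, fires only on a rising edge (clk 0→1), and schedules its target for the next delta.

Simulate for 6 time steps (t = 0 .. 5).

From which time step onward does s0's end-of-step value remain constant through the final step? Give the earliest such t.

2

t=0 Δ0: s3=1 clk=0 s1=1 s0=0 s2=0
  Δ1: clk:0→1
  Δ2: s1:1→0, s0:0→1, s2:0→1
  Δ3: s3:1→0
  (3Δ to stable)
t=1 Δ0: s3=0 clk=1 s1=0 s0=1 s2=1
  Δ1: clk:1→0
  (1Δ to stable)
t=2 Δ0: s3=0 clk=0 s1=0 s0=1 s2=1
  Δ1: clk:0→1
  Δ2: s0:1→0, s2:1→0
  (2Δ to stable)
t=3 Δ0: s3=0 clk=1 s1=0 s0=0 s2=0
  Δ1: clk:1→0
  (1Δ to stable)
t=4 Δ0: s3=0 clk=0 s1=0 s0=0 s2=0
  Δ1: clk:0→1
  (1Δ to stable)
t=5 Δ0: s3=0 clk=1 s1=0 s0=0 s2=0
  Δ1: clk:1→0
  (1Δ to stable)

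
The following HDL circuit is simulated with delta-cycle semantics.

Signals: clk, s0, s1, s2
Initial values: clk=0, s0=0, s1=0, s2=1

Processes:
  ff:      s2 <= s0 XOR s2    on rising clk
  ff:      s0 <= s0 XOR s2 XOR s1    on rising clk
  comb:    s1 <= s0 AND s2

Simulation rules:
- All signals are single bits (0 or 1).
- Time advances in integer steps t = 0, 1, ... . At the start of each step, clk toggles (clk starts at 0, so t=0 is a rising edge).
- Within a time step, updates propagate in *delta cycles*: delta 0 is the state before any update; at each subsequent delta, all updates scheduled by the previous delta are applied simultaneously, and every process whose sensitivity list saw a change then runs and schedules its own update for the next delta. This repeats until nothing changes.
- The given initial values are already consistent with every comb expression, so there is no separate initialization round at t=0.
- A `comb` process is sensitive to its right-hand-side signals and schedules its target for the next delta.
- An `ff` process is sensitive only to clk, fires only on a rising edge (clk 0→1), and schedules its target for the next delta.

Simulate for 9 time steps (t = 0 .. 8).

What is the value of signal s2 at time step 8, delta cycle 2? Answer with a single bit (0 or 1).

t=0 Δ0: s2=1 s1=0 s0=0 clk=0
  Δ1: clk:0→1
  Δ2: s0:0→1
  Δ3: s1:0→1
  (3Δ to stable)
t=1 Δ0: s2=1 s1=1 s0=1 clk=1
  Δ1: clk:1→0
  (1Δ to stable)
t=2 Δ0: s2=1 s1=1 s0=1 clk=0
  Δ1: clk:0→1
  Δ2: s2:1→0
  Δ3: s1:1→0
  (3Δ to stable)
t=3 Δ0: s2=0 s1=0 s0=1 clk=1
  Δ1: clk:1→0
  (1Δ to stable)
t=4 Δ0: s2=0 s1=0 s0=1 clk=0
  Δ1: clk:0→1
  Δ2: s2:0→1
  Δ3: s1:0→1
  (3Δ to stable)
t=5 Δ0: s2=1 s1=1 s0=1 clk=1
  Δ1: clk:1→0
  (1Δ to stable)
t=6 Δ0: s2=1 s1=1 s0=1 clk=0
  Δ1: clk:0→1
  Δ2: s2:1→0
  Δ3: s1:1→0
  (3Δ to stable)
t=7 Δ0: s2=0 s1=0 s0=1 clk=1
  Δ1: clk:1→0
  (1Δ to stable)
t=8 Δ0: s2=0 s1=0 s0=1 clk=0
  Δ1: clk:0→1
  Δ2: s2:0→1
  Δ3: s1:0→1
  (3Δ to stable)

1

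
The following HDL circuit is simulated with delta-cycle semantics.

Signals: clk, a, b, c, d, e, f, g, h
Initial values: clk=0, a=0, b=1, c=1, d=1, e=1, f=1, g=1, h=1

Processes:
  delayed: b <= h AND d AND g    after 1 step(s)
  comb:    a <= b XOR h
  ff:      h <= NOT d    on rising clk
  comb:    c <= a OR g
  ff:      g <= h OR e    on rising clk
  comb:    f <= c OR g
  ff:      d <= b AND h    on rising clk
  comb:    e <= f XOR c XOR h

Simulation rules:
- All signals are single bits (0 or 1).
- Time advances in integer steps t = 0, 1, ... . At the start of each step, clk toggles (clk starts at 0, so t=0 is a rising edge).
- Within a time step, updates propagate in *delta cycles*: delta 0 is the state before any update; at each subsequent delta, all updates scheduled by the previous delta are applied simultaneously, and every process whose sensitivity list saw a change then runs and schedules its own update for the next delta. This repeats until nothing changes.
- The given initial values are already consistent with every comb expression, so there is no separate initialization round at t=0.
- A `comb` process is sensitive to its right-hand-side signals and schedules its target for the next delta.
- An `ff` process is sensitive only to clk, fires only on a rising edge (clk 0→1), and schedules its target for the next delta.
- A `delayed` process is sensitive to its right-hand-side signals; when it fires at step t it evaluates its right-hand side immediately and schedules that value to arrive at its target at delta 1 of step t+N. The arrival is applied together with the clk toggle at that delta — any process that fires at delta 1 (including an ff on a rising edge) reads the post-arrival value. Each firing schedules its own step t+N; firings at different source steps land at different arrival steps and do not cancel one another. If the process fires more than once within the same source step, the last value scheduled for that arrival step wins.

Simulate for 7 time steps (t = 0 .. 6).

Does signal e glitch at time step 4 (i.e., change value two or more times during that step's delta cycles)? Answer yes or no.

yes

t=0 Δ0: f=1 d=1 c=1 a=0 b=1 g=1 h=1 e=1 clk=0
  Δ1: clk:0→1
  Δ2: h:1→0
  Δ3: a:0→1, e:1→0
  (3Δ to stable)
t=1 Δ0: f=1 d=1 c=1 a=1 b=1 g=1 h=0 e=0 clk=1
  Δ1: b:1→0, clk:1→0
  Δ2: a:1→0
  (2Δ to stable)
t=2 Δ0: f=1 d=1 c=1 a=0 b=0 g=1 h=0 e=0 clk=0
  Δ1: clk:0→1
  Δ2: d:1→0, g:1→0
  Δ3: c:1→0
  Δ4: f:1→0, e:0→1
  Δ5: e:1→0
  (5Δ to stable)
t=3 Δ0: f=0 d=0 c=0 a=0 b=0 g=0 h=0 e=0 clk=1
  Δ1: clk:1→0
  (1Δ to stable)
t=4 Δ0: f=0 d=0 c=0 a=0 b=0 g=0 h=0 e=0 clk=0
  Δ1: clk:0→1
  Δ2: h:0→1
  Δ3: a:0→1, e:0→1
  Δ4: c:0→1
  Δ5: f:0→1, e:1→0
  Δ6: e:0→1
  (6Δ to stable)
t=5 Δ0: f=1 d=0 c=1 a=1 b=0 g=0 h=1 e=1 clk=1
  Δ1: clk:1→0
  (1Δ to stable)
t=6 Δ0: f=1 d=0 c=1 a=1 b=0 g=0 h=1 e=1 clk=0
  Δ1: clk:0→1
  Δ2: g:0→1
  (2Δ to stable)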